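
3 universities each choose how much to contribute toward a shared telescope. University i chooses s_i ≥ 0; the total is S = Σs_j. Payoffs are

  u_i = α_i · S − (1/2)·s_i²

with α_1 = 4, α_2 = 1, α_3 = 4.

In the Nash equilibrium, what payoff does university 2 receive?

University i's FOC: ∂u_i/∂s_i = α_i − s_i = 0, so s_i* = α_i.
NE contributions = (4, 1, 4); S = 9.
u_2 = α_2·S − ½·(s_2)² = 1·9 − ½·1² = 8.5.

8.5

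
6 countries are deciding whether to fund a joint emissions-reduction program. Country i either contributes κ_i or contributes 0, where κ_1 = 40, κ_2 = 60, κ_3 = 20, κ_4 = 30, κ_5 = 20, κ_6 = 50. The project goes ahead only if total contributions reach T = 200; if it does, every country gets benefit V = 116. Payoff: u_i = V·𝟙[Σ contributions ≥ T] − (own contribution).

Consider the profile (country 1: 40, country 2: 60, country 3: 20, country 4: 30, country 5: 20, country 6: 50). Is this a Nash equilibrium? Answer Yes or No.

No

Total = 220 ≥ 200: provided.
Country 1 (pledges 40, payoff 76): dropping to 0 → total 180, payoff 0. No gain.
Country 2 (pledges 60, payoff 56): dropping to 0 → total 160, payoff 0. No gain.
Country 3 (pledges 20, payoff 96): dropping to 0 → total 200, payoff 116. Profitable deviation.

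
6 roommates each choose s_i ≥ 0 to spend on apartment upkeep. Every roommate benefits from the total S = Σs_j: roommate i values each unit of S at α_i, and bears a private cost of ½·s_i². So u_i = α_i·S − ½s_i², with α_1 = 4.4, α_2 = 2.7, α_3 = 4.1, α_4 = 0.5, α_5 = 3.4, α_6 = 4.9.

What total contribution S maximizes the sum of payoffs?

120

Planner FOC: ∂(Σu_j)/∂s_i = (Σα_j) − s_i = 0, so s_i^SO = Σα_j = 20 for every i; S^SO = 120.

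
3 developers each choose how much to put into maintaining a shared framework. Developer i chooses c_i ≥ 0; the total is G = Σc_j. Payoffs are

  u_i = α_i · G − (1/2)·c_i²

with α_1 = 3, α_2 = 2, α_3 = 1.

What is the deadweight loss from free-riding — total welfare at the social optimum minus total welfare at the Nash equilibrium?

Developer i's FOC: ∂u_i/∂c_i = α_i − c_i = 0, so c_i* = α_i.
NE contributions = (3, 2, 1); G = 6.
W^NE = (Σα)·G − ½Σα_i² = 6² − ½·14 = 29.
Planner sets c_i = Σα_j = 6 for every i, so G^SO = 3·6 = 18.
W^SO = (Σα)·G^SO − ½·3·(Σα)² = (3/2)·6² = 54.
Deadweight loss = W^SO − W^NE = 25.

25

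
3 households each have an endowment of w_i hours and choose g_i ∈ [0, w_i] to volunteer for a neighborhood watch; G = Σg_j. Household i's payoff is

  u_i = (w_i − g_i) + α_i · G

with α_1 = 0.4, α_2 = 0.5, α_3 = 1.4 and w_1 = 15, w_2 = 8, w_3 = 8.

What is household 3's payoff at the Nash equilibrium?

11.2

∂u_i/∂g_i = α_i − 1, so household i contributes w_i if α_i > 1, else 0.
α_i > 1 for i ∈ {3}; NE contributions (0, 0, 8), G = 8.
u_3 = (8 − 8) + 1.4·8 = 11.2.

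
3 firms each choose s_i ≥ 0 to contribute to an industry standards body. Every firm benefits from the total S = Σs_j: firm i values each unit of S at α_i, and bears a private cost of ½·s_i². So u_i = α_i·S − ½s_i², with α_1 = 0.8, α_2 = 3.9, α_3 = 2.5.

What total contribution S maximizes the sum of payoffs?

21.6

Planner FOC: ∂(Σu_j)/∂s_i = (Σα_j) − s_i = 0, so s_i^SO = Σα_j = 7.2 for every i; S^SO = 21.6.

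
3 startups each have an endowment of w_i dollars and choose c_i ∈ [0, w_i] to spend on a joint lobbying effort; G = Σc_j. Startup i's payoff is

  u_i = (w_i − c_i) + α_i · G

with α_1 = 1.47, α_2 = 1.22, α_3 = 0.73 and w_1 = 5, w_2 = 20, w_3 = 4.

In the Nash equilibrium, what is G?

∂u_i/∂c_i = α_i − 1, so startup i contributes w_i if α_i > 1, else 0.
α_i > 1 for i ∈ {1, 2}; NE contributions (5, 20, 0), G = 25.

25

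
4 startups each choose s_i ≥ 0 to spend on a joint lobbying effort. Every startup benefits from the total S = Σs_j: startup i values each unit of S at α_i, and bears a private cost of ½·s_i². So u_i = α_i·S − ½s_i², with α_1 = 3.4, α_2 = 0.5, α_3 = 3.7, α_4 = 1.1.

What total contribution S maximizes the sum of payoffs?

34.8

Planner FOC: ∂(Σu_j)/∂s_i = (Σα_j) − s_i = 0, so s_i^SO = Σα_j = 8.7 for every i; S^SO = 34.8.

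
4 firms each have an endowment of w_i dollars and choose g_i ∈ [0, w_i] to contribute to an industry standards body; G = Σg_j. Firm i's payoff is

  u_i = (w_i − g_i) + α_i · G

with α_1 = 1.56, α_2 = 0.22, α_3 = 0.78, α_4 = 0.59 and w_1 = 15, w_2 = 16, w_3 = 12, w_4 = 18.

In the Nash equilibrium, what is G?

∂u_i/∂g_i = α_i − 1, so firm i contributes w_i if α_i > 1, else 0.
α_i > 1 for i ∈ {1}; NE contributions (15, 0, 0, 0), G = 15.

15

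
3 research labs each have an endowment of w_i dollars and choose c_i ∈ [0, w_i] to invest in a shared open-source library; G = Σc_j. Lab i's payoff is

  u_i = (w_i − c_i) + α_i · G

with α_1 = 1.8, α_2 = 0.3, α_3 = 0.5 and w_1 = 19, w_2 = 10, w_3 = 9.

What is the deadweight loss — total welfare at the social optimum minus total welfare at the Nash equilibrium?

∂u_i/∂c_i = α_i − 1, so lab i contributes w_i if α_i > 1, else 0.
α_i > 1 for i ∈ {1}; NE contributions (19, 0, 0), G = 19.
W^NE = Σw_i − G^NE + (Σα_i)·G^NE = 38 + 1.6·19 = 68.4.
Planner: ∂(Σu_j)/∂c_i = Σα_j − 1 = 1.6 > 0, so everyone contributes w_i; G^SO = 38, W^SO = 38 + 1.6·38 = 98.8.
Deadweight loss = 30.4.

30.4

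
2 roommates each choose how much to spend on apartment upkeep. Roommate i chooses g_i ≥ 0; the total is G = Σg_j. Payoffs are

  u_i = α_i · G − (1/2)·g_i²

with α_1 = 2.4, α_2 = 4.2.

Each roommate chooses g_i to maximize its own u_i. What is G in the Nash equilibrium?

6.6

Roommate i's FOC: ∂u_i/∂g_i = α_i − g_i = 0, so g_i* = α_i.
NE contributions = (2.4, 4.2); G = 6.6.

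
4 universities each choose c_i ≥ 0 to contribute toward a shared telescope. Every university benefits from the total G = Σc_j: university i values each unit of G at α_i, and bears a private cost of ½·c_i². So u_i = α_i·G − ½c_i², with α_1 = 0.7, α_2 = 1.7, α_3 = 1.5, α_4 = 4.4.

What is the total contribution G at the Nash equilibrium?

8.3

University i's FOC: ∂u_i/∂c_i = α_i − c_i = 0, so c_i* = α_i.
NE contributions = (0.7, 1.7, 1.5, 4.4); G = 8.3.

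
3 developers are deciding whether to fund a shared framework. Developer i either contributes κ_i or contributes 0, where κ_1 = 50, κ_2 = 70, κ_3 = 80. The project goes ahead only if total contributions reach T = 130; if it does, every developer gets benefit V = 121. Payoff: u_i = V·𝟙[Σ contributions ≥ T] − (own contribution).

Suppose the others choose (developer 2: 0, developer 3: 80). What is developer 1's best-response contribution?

Others' total = 80. Contributing 50 brings total to 130 ≥ 130: gain V − κ_1 = 71.
Best response: 50.

50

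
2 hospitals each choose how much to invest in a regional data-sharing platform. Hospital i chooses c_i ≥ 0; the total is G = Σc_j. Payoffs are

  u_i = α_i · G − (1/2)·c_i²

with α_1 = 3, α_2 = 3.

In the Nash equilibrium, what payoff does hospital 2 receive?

Hospital i's FOC: ∂u_i/∂c_i = α_i − c_i = 0, so c_i* = α_i.
NE contributions = (3, 3); G = 6.
u_2 = α_2·G − ½·(c_2)² = 3·6 − ½·3² = 13.5.

13.5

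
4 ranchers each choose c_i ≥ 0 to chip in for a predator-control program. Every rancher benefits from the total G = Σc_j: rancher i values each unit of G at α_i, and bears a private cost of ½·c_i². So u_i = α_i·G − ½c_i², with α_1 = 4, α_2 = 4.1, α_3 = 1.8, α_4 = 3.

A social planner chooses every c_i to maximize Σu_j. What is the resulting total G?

51.6

Planner FOC: ∂(Σu_j)/∂c_i = (Σα_j) − c_i = 0, so c_i^SO = Σα_j = 12.9 for every i; G^SO = 51.6.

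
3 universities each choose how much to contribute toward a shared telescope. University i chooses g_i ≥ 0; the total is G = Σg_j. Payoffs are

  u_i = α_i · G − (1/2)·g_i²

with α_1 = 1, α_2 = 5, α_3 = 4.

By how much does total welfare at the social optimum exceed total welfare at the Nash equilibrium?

University i's FOC: ∂u_i/∂g_i = α_i − g_i = 0, so g_i* = α_i.
NE contributions = (1, 5, 4); G = 10.
W^NE = (Σα)·G − ½Σα_i² = 10² − ½·42 = 79.
Planner sets g_i = Σα_j = 10 for every i, so G^SO = 3·10 = 30.
W^SO = (Σα)·G^SO − ½·3·(Σα)² = (3/2)·10² = 150.
Deadweight loss = W^SO − W^NE = 71.

71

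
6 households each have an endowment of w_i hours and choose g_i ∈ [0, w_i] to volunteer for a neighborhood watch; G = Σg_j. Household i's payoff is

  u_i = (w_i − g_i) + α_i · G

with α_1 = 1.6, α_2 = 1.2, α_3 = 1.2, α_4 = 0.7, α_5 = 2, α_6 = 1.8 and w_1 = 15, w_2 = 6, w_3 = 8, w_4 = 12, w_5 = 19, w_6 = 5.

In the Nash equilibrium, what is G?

∂u_i/∂g_i = α_i − 1, so household i contributes w_i if α_i > 1, else 0.
α_i > 1 for i ∈ {1, 2, 3, 5, 6}; NE contributions (15, 6, 8, 0, 19, 5), G = 53.

53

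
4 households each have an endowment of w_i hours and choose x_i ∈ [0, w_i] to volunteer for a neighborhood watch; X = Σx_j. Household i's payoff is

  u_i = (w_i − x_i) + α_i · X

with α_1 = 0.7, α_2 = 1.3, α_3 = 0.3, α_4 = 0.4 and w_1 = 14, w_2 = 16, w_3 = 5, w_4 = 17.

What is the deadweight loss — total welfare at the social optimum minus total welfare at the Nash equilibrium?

∂u_i/∂x_i = α_i − 1, so household i contributes w_i if α_i > 1, else 0.
α_i > 1 for i ∈ {2}; NE contributions (0, 16, 0, 0), X = 16.
W^NE = Σw_i − X^NE + (Σα_i)·X^NE = 52 + 1.7·16 = 79.2.
Planner: ∂(Σu_j)/∂x_i = Σα_j − 1 = 1.7 > 0, so everyone contributes w_i; X^SO = 52, W^SO = 52 + 1.7·52 = 140.4.
Deadweight loss = 61.2.

61.2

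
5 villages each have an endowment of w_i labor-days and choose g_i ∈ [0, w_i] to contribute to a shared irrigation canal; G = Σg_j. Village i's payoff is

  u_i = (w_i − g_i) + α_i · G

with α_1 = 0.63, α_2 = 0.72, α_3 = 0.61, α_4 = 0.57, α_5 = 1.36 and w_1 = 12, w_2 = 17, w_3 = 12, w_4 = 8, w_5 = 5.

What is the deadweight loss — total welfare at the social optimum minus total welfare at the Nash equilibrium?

141.61

∂u_i/∂g_i = α_i − 1, so village i contributes w_i if α_i > 1, else 0.
α_i > 1 for i ∈ {5}; NE contributions (0, 0, 0, 0, 5), G = 5.
W^NE = Σw_i − G^NE + (Σα_i)·G^NE = 54 + 2.89·5 = 68.45.
Planner: ∂(Σu_j)/∂g_i = Σα_j − 1 = 2.89 > 0, so everyone contributes w_i; G^SO = 54, W^SO = 54 + 2.89·54 = 210.06.
Deadweight loss = 141.61.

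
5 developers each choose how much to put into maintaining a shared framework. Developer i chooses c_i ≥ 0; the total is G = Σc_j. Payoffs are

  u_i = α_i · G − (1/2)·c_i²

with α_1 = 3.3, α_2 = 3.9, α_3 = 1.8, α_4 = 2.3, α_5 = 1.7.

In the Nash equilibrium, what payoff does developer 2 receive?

43.095

Developer i's FOC: ∂u_i/∂c_i = α_i − c_i = 0, so c_i* = α_i.
NE contributions = (3.3, 3.9, 1.8, 2.3, 1.7); G = 13.
u_2 = α_2·G − ½·(c_2)² = 3.9·13 − ½·3.9² = 43.095.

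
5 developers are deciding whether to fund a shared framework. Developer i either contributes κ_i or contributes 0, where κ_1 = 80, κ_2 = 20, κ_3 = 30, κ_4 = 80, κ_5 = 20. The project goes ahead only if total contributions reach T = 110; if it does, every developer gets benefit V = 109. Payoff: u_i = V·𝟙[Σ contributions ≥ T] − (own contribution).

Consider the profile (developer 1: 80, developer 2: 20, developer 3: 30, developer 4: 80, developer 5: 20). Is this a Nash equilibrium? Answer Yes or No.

No

Total = 230 ≥ 110: provided.
Developer 1 (pledges 80, payoff 29): dropping to 0 → total 150, payoff 109. Profitable deviation.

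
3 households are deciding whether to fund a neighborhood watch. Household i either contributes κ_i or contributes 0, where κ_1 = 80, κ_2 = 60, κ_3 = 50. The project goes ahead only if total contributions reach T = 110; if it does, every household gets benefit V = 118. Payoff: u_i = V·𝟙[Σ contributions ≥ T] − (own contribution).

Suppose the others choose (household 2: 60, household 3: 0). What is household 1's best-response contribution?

Others' total = 60. Contributing 80 brings total to 140 ≥ 110: gain V − κ_1 = 38.
Best response: 80.

80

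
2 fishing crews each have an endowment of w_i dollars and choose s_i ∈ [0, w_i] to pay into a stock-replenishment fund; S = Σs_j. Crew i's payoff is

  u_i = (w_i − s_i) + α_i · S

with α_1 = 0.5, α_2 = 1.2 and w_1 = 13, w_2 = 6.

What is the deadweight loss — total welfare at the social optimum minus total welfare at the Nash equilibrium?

∂u_i/∂s_i = α_i − 1, so crew i contributes w_i if α_i > 1, else 0.
α_i > 1 for i ∈ {2}; NE contributions (0, 6), S = 6.
W^NE = Σw_i − S^NE + (Σα_i)·S^NE = 19 + 0.7·6 = 23.2.
Planner: ∂(Σu_j)/∂s_i = Σα_j − 1 = 0.7 > 0, so everyone contributes w_i; S^SO = 19, W^SO = 19 + 0.7·19 = 32.3.
Deadweight loss = 9.1.

9.1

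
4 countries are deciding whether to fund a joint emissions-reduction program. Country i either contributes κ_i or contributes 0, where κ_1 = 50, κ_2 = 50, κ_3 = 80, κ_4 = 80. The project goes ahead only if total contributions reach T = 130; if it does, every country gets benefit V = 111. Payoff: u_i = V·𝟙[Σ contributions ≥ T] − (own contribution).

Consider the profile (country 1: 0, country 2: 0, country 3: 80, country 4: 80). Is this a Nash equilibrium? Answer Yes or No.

Total = 160 ≥ 130: provided.
Country 1 (pledges 0, payoff 111): pledging 50 → total 210, payoff 61. No gain.
Country 2 (pledges 0, payoff 111): pledging 50 → total 210, payoff 61. No gain.
Country 3 (pledges 80, payoff 31): dropping to 0 → total 80, payoff 0. No gain.
Country 4 (pledges 80, payoff 31): dropping to 0 → total 80, payoff 0. No gain.

Yes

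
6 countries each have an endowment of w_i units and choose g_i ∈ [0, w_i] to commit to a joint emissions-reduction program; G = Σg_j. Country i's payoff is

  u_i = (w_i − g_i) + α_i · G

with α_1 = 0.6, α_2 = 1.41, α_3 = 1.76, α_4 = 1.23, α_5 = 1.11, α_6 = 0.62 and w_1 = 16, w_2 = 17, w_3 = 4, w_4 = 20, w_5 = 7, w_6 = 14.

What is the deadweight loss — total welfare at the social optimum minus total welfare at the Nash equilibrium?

171.9

∂u_i/∂g_i = α_i − 1, so country i contributes w_i if α_i > 1, else 0.
α_i > 1 for i ∈ {2, 3, 4, 5}; NE contributions (0, 17, 4, 20, 7, 0), G = 48.
W^NE = Σw_i − G^NE + (Σα_i)·G^NE = 78 + 5.73·48 = 353.04.
Planner: ∂(Σu_j)/∂g_i = Σα_j − 1 = 5.73 > 0, so everyone contributes w_i; G^SO = 78, W^SO = 78 + 5.73·78 = 524.94.
Deadweight loss = 171.9.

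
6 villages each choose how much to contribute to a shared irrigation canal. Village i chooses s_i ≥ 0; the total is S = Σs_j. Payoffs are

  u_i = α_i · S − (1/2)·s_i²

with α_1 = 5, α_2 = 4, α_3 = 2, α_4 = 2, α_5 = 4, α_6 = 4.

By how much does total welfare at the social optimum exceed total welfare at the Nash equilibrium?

Village i's FOC: ∂u_i/∂s_i = α_i − s_i = 0, so s_i* = α_i.
NE contributions = (5, 4, 2, 2, 4, 4); S = 21.
W^NE = (Σα)·S − ½Σα_i² = 21² − ½·81 = 400.5.
Planner sets s_i = Σα_j = 21 for every i, so S^SO = 6·21 = 126.
W^SO = (Σα)·S^SO − ½·6·(Σα)² = (6/2)·21² = 1323.
Deadweight loss = W^SO − W^NE = 922.5.

922.5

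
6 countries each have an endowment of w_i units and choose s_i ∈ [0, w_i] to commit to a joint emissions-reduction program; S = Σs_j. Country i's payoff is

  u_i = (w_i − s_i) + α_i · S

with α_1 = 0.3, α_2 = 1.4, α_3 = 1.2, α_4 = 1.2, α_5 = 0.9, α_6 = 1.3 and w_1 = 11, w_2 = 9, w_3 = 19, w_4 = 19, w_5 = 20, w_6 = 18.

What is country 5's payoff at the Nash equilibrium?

∂u_i/∂s_i = α_i − 1, so country i contributes w_i if α_i > 1, else 0.
α_i > 1 for i ∈ {2, 3, 4, 6}; NE contributions (0, 9, 19, 19, 0, 18), S = 65.
u_5 = (20 − 0) + 0.9·65 = 78.5.

78.5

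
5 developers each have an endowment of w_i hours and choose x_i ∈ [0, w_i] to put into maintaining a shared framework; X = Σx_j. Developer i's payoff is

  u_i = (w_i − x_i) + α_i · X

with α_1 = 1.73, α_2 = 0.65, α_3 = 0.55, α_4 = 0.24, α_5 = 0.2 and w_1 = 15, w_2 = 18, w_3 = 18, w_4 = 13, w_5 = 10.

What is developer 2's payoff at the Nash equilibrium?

27.75

∂u_i/∂x_i = α_i − 1, so developer i contributes w_i if α_i > 1, else 0.
α_i > 1 for i ∈ {1}; NE contributions (15, 0, 0, 0, 0), X = 15.
u_2 = (18 − 0) + 0.65·15 = 27.75.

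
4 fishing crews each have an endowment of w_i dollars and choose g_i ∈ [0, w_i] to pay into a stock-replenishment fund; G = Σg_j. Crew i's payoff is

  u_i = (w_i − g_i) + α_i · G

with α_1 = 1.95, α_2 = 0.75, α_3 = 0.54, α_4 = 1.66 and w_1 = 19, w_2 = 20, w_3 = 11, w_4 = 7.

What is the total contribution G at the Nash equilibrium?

26

∂u_i/∂g_i = α_i − 1, so crew i contributes w_i if α_i > 1, else 0.
α_i > 1 for i ∈ {1, 4}; NE contributions (19, 0, 0, 7), G = 26.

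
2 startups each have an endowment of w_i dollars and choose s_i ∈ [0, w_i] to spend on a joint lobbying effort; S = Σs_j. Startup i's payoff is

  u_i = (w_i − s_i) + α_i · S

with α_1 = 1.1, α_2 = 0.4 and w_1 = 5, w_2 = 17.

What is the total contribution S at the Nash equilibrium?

∂u_i/∂s_i = α_i − 1, so startup i contributes w_i if α_i > 1, else 0.
α_i > 1 for i ∈ {1}; NE contributions (5, 0), S = 5.

5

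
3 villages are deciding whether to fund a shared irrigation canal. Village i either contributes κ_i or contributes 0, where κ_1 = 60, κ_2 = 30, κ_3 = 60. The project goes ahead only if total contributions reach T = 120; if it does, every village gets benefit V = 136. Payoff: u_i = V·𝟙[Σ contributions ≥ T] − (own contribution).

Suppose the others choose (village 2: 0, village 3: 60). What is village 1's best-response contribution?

60

Others' total = 60. Contributing 60 brings total to 120 ≥ 120: gain V − κ_1 = 76.
Best response: 60.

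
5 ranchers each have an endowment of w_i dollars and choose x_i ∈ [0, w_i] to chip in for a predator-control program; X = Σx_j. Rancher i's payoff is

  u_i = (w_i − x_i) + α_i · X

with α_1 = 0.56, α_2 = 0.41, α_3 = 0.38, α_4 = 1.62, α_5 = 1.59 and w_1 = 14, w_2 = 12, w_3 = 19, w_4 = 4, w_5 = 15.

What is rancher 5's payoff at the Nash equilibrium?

30.21

∂u_i/∂x_i = α_i − 1, so rancher i contributes w_i if α_i > 1, else 0.
α_i > 1 for i ∈ {4, 5}; NE contributions (0, 0, 0, 4, 15), X = 19.
u_5 = (15 − 15) + 1.59·19 = 30.21.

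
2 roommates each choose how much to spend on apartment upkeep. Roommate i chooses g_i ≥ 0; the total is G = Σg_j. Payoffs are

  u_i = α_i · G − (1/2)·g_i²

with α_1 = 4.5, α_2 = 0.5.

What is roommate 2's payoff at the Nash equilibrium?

2.375

Roommate i's FOC: ∂u_i/∂g_i = α_i − g_i = 0, so g_i* = α_i.
NE contributions = (4.5, 0.5); G = 5.
u_2 = α_2·G − ½·(g_2)² = 0.5·5 − ½·0.5² = 2.375.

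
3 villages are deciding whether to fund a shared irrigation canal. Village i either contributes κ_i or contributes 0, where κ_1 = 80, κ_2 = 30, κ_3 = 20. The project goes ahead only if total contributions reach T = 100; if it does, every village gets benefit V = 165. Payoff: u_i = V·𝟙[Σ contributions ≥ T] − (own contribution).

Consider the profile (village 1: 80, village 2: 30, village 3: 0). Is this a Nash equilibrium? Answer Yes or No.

Yes

Total = 110 ≥ 100: provided.
Village 1 (pledges 80, payoff 85): dropping to 0 → total 30, payoff 0. No gain.
Village 2 (pledges 30, payoff 135): dropping to 0 → total 80, payoff 0. No gain.
Village 3 (pledges 0, payoff 165): pledging 20 → total 130, payoff 145. No gain.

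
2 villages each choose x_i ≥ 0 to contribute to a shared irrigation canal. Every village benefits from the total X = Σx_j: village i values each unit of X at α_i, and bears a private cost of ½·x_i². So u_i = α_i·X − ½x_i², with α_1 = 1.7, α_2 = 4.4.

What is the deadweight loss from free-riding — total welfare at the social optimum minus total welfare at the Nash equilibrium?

Village i's FOC: ∂u_i/∂x_i = α_i − x_i = 0, so x_i* = α_i.
NE contributions = (1.7, 4.4); X = 6.1.
W^NE = (Σα)·X − ½Σα_i² = 6.1² − ½·22.25 = 26.085.
Planner sets x_i = Σα_j = 6.1 for every i, so X^SO = 2·6.1 = 12.2.
W^SO = (Σα)·X^SO − ½·2·(Σα)² = (2/2)·6.1² = 37.21.
Deadweight loss = W^SO − W^NE = 11.125.

11.125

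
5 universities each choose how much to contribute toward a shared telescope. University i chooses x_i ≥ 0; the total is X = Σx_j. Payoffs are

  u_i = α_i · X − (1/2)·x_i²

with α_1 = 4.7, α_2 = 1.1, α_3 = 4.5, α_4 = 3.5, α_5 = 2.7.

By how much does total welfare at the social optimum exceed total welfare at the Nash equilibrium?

University i's FOC: ∂u_i/∂x_i = α_i − x_i = 0, so x_i* = α_i.
NE contributions = (4.7, 1.1, 4.5, 3.5, 2.7); X = 16.5.
W^NE = (Σα)·X − ½Σα_i² = 16.5² − ½·63.09 = 240.705.
Planner sets x_i = Σα_j = 16.5 for every i, so X^SO = 5·16.5 = 82.5.
W^SO = (Σα)·X^SO − ½·5·(Σα)² = (5/2)·16.5² = 680.625.
Deadweight loss = W^SO − W^NE = 439.92.

439.92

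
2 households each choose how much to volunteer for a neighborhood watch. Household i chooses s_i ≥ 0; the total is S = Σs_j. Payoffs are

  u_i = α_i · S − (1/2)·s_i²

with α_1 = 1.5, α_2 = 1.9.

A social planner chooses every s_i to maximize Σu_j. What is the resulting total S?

Planner FOC: ∂(Σu_j)/∂s_i = (Σα_j) − s_i = 0, so s_i^SO = Σα_j = 3.4 for every i; S^SO = 6.8.

6.8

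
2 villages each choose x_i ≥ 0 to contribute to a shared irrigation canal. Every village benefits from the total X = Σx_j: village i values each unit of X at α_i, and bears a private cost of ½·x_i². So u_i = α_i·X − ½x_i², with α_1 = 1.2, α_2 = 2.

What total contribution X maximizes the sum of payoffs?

Planner FOC: ∂(Σu_j)/∂x_i = (Σα_j) − x_i = 0, so x_i^SO = Σα_j = 3.2 for every i; X^SO = 6.4.

6.4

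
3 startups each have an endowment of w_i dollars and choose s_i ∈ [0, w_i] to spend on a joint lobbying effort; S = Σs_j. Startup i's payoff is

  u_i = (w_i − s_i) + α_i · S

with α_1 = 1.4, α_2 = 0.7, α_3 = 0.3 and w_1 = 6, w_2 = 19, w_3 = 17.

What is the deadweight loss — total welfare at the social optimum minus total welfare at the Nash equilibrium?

∂u_i/∂s_i = α_i − 1, so startup i contributes w_i if α_i > 1, else 0.
α_i > 1 for i ∈ {1}; NE contributions (6, 0, 0), S = 6.
W^NE = Σw_i − S^NE + (Σα_i)·S^NE = 42 + 1.4·6 = 50.4.
Planner: ∂(Σu_j)/∂s_i = Σα_j − 1 = 1.4 > 0, so everyone contributes w_i; S^SO = 42, W^SO = 42 + 1.4·42 = 100.8.
Deadweight loss = 50.4.

50.4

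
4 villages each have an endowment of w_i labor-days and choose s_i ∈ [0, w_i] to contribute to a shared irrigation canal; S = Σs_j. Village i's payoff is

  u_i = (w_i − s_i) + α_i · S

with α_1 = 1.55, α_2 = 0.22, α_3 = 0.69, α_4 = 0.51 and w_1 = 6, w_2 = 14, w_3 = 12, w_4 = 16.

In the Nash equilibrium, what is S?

∂u_i/∂s_i = α_i − 1, so village i contributes w_i if α_i > 1, else 0.
α_i > 1 for i ∈ {1}; NE contributions (6, 0, 0, 0), S = 6.

6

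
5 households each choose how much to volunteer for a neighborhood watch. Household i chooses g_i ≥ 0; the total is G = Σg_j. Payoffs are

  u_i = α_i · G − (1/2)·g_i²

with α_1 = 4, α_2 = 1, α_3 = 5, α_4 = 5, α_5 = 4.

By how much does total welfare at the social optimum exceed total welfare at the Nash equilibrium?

Household i's FOC: ∂u_i/∂g_i = α_i − g_i = 0, so g_i* = α_i.
NE contributions = (4, 1, 5, 5, 4); G = 19.
W^NE = (Σα)·G − ½Σα_i² = 19² − ½·83 = 319.5.
Planner sets g_i = Σα_j = 19 for every i, so G^SO = 5·19 = 95.
W^SO = (Σα)·G^SO − ½·5·(Σα)² = (5/2)·19² = 902.5.
Deadweight loss = W^SO − W^NE = 583.

583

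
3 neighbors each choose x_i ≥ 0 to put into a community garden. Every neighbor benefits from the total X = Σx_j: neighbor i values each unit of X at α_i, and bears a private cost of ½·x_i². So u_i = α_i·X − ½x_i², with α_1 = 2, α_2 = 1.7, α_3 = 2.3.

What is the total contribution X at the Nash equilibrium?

Neighbor i's FOC: ∂u_i/∂x_i = α_i − x_i = 0, so x_i* = α_i.
NE contributions = (2, 1.7, 2.3); X = 6.

6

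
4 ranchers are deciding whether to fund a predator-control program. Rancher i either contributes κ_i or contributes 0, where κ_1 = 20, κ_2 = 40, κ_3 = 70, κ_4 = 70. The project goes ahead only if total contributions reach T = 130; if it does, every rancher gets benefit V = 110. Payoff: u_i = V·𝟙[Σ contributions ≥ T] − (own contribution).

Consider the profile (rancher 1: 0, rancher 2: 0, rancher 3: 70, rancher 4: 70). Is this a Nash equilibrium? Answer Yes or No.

Total = 140 ≥ 130: provided.
Rancher 1 (pledges 0, payoff 110): pledging 20 → total 160, payoff 90. No gain.
Rancher 2 (pledges 0, payoff 110): pledging 40 → total 180, payoff 70. No gain.
Rancher 3 (pledges 70, payoff 40): dropping to 0 → total 70, payoff 0. No gain.
Rancher 4 (pledges 70, payoff 40): dropping to 0 → total 70, payoff 0. No gain.

Yes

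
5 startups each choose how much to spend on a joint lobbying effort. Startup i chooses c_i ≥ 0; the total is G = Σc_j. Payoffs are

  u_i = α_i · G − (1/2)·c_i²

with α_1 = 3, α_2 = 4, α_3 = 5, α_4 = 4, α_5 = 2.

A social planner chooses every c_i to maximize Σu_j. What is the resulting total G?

Planner FOC: ∂(Σu_j)/∂c_i = (Σα_j) − c_i = 0, so c_i^SO = Σα_j = 18 for every i; G^SO = 90.

90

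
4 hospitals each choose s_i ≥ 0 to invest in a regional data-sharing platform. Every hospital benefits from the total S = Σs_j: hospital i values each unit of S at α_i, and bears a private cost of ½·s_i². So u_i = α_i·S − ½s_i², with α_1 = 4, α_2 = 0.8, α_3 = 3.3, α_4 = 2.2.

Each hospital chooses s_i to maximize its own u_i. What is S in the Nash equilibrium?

10.3

Hospital i's FOC: ∂u_i/∂s_i = α_i − s_i = 0, so s_i* = α_i.
NE contributions = (4, 0.8, 3.3, 2.2); S = 10.3.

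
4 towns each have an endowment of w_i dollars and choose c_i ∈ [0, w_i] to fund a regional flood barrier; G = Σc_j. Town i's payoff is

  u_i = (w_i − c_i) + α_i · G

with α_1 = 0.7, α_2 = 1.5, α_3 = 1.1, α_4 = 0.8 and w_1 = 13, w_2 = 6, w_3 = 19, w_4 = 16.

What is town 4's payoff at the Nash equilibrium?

36

∂u_i/∂c_i = α_i − 1, so town i contributes w_i if α_i > 1, else 0.
α_i > 1 for i ∈ {2, 3}; NE contributions (0, 6, 19, 0), G = 25.
u_4 = (16 − 0) + 0.8·25 = 36.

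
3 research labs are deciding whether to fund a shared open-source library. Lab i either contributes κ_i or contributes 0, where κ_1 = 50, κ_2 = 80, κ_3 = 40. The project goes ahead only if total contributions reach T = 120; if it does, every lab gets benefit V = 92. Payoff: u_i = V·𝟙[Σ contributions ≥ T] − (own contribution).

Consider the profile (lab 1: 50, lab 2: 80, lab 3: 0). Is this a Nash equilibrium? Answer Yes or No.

Total = 130 ≥ 120: provided.
Lab 1 (pledges 50, payoff 42): dropping to 0 → total 80, payoff 0. No gain.
Lab 2 (pledges 80, payoff 12): dropping to 0 → total 50, payoff 0. No gain.
Lab 3 (pledges 0, payoff 92): pledging 40 → total 170, payoff 52. No gain.

Yes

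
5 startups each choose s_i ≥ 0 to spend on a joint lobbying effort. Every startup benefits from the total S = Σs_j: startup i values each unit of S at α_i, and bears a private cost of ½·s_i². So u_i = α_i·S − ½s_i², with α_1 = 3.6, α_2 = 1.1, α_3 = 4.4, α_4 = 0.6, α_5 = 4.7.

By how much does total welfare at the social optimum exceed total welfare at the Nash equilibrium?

Startup i's FOC: ∂u_i/∂s_i = α_i − s_i = 0, so s_i* = α_i.
NE contributions = (3.6, 1.1, 4.4, 0.6, 4.7); S = 14.4.
W^NE = (Σα)·S − ½Σα_i² = 14.4² − ½·55.98 = 179.37.
Planner sets s_i = Σα_j = 14.4 for every i, so S^SO = 5·14.4 = 72.
W^SO = (Σα)·S^SO − ½·5·(Σα)² = (5/2)·14.4² = 518.4.
Deadweight loss = W^SO − W^NE = 339.03.

339.03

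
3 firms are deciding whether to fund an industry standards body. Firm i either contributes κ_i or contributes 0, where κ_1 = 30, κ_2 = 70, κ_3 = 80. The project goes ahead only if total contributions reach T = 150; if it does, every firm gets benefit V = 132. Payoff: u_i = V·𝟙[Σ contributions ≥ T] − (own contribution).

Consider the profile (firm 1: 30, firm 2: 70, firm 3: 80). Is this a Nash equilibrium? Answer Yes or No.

Total = 180 ≥ 150: provided.
Firm 1 (pledges 30, payoff 102): dropping to 0 → total 150, payoff 132. Profitable deviation.

No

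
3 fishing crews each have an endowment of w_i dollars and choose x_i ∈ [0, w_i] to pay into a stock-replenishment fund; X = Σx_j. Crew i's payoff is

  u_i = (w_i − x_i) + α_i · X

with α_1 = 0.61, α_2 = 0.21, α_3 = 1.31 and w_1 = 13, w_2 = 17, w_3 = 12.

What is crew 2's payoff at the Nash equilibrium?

∂u_i/∂x_i = α_i − 1, so crew i contributes w_i if α_i > 1, else 0.
α_i > 1 for i ∈ {3}; NE contributions (0, 0, 12), X = 12.
u_2 = (17 − 0) + 0.21·12 = 19.52.

19.52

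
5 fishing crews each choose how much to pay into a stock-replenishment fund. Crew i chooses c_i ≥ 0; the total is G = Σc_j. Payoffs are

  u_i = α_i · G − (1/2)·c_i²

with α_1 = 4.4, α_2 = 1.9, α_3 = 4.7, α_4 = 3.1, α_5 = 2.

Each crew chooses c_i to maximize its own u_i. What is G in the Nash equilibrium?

Crew i's FOC: ∂u_i/∂c_i = α_i − c_i = 0, so c_i* = α_i.
NE contributions = (4.4, 1.9, 4.7, 3.1, 2); G = 16.1.

16.1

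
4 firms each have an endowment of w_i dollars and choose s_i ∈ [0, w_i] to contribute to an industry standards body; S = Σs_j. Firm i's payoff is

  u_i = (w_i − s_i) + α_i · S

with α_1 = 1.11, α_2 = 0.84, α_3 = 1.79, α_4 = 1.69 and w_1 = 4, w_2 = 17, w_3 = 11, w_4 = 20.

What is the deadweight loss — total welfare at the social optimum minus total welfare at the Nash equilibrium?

75.31

∂u_i/∂s_i = α_i − 1, so firm i contributes w_i if α_i > 1, else 0.
α_i > 1 for i ∈ {1, 3, 4}; NE contributions (4, 0, 11, 20), S = 35.
W^NE = Σw_i − S^NE + (Σα_i)·S^NE = 52 + 4.43·35 = 207.05.
Planner: ∂(Σu_j)/∂s_i = Σα_j − 1 = 4.43 > 0, so everyone contributes w_i; S^SO = 52, W^SO = 52 + 4.43·52 = 282.36.
Deadweight loss = 75.31.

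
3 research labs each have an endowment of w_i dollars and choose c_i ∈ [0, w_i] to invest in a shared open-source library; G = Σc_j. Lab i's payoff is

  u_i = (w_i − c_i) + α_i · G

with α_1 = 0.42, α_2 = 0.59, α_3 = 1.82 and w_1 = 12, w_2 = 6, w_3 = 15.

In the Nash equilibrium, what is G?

15

∂u_i/∂c_i = α_i − 1, so lab i contributes w_i if α_i > 1, else 0.
α_i > 1 for i ∈ {3}; NE contributions (0, 0, 15), G = 15.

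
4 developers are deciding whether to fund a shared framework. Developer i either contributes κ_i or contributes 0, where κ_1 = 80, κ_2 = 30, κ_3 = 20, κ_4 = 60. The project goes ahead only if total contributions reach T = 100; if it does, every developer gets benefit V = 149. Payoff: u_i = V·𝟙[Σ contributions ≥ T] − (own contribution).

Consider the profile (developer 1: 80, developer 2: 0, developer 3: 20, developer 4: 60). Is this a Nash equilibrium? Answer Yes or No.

Total = 160 ≥ 100: provided.
Developer 1 (pledges 80, payoff 69): dropping to 0 → total 80, payoff 0. No gain.
Developer 2 (pledges 0, payoff 149): pledging 30 → total 190, payoff 119. No gain.
Developer 3 (pledges 20, payoff 129): dropping to 0 → total 140, payoff 149. Profitable deviation.

No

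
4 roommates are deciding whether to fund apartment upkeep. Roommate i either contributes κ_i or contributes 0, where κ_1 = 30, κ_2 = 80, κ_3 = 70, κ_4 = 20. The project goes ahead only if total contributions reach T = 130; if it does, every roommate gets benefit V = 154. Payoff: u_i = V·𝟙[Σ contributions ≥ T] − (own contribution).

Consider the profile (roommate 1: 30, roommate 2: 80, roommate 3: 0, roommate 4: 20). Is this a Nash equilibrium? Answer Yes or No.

Total = 130 ≥ 130: provided.
Roommate 1 (pledges 30, payoff 124): dropping to 0 → total 100, payoff 0. No gain.
Roommate 2 (pledges 80, payoff 74): dropping to 0 → total 50, payoff 0. No gain.
Roommate 3 (pledges 0, payoff 154): pledging 70 → total 200, payoff 84. No gain.
Roommate 4 (pledges 20, payoff 134): dropping to 0 → total 110, payoff 0. No gain.

Yes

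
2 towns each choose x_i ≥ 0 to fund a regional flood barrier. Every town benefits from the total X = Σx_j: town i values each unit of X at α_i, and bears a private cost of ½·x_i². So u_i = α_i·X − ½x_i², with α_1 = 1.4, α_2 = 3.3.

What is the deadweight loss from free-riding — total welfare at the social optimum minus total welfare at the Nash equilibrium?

Town i's FOC: ∂u_i/∂x_i = α_i − x_i = 0, so x_i* = α_i.
NE contributions = (1.4, 3.3); X = 4.7.
W^NE = (Σα)·X − ½Σα_i² = 4.7² − ½·12.85 = 15.665.
Planner sets x_i = Σα_j = 4.7 for every i, so X^SO = 2·4.7 = 9.4.
W^SO = (Σα)·X^SO − ½·2·(Σα)² = (2/2)·4.7² = 22.09.
Deadweight loss = W^SO − W^NE = 6.425.

6.425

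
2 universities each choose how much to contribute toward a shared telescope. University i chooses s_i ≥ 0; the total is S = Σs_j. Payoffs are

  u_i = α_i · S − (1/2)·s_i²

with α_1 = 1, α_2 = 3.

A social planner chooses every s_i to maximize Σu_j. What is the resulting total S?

Planner FOC: ∂(Σu_j)/∂s_i = (Σα_j) − s_i = 0, so s_i^SO = Σα_j = 4 for every i; S^SO = 8.

8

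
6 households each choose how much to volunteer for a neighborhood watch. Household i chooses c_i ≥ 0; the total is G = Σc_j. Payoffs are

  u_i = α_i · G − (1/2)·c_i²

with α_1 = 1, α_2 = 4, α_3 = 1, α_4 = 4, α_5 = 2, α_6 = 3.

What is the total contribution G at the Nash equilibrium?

15

Household i's FOC: ∂u_i/∂c_i = α_i − c_i = 0, so c_i* = α_i.
NE contributions = (1, 4, 1, 4, 2, 3); G = 15.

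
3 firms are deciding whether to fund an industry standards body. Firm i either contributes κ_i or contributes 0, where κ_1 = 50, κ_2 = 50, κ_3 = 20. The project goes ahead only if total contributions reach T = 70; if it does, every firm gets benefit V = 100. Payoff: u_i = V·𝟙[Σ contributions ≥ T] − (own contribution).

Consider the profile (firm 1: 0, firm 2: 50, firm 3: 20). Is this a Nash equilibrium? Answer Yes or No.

Yes

Total = 70 ≥ 70: provided.
Firm 1 (pledges 0, payoff 100): pledging 50 → total 120, payoff 50. No gain.
Firm 2 (pledges 50, payoff 50): dropping to 0 → total 20, payoff 0. No gain.
Firm 3 (pledges 20, payoff 80): dropping to 0 → total 50, payoff 0. No gain.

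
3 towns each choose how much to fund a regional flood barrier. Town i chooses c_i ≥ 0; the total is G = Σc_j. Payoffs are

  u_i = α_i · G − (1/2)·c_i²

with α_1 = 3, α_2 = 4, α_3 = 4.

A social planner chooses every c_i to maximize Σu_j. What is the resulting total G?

33

Planner FOC: ∂(Σu_j)/∂c_i = (Σα_j) − c_i = 0, so c_i^SO = Σα_j = 11 for every i; G^SO = 33.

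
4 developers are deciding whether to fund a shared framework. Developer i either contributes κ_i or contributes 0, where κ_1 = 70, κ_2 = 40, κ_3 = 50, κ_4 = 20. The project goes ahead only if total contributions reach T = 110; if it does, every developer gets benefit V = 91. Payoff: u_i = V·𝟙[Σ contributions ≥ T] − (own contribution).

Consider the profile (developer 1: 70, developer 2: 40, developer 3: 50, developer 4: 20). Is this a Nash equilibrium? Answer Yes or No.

Total = 180 ≥ 110: provided.
Developer 1 (pledges 70, payoff 21): dropping to 0 → total 110, payoff 91. Profitable deviation.

No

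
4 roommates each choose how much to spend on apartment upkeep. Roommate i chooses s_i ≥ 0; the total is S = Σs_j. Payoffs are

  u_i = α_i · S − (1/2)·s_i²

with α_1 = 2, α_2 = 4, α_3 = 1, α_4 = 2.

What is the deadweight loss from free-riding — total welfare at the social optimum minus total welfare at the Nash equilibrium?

Roommate i's FOC: ∂u_i/∂s_i = α_i − s_i = 0, so s_i* = α_i.
NE contributions = (2, 4, 1, 2); S = 9.
W^NE = (Σα)·S − ½Σα_i² = 9² − ½·25 = 68.5.
Planner sets s_i = Σα_j = 9 for every i, so S^SO = 4·9 = 36.
W^SO = (Σα)·S^SO − ½·4·(Σα)² = (4/2)·9² = 162.
Deadweight loss = W^SO − W^NE = 93.5.

93.5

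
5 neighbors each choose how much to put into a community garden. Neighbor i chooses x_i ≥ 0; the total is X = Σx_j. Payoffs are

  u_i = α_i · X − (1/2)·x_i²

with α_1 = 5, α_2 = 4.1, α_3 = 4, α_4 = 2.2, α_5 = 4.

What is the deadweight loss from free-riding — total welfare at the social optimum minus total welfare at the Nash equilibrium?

598.06

Neighbor i's FOC: ∂u_i/∂x_i = α_i − x_i = 0, so x_i* = α_i.
NE contributions = (5, 4.1, 4, 2.2, 4); X = 19.3.
W^NE = (Σα)·X − ½Σα_i² = 19.3² − ½·78.65 = 333.165.
Planner sets x_i = Σα_j = 19.3 for every i, so X^SO = 5·19.3 = 96.5.
W^SO = (Σα)·X^SO − ½·5·(Σα)² = (5/2)·19.3² = 931.225.
Deadweight loss = W^SO − W^NE = 598.06.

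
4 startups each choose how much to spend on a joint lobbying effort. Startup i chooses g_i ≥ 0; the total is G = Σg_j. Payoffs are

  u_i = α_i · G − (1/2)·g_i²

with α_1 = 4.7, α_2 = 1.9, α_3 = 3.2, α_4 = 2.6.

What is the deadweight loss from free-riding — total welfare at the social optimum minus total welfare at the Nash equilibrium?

175.11

Startup i's FOC: ∂u_i/∂g_i = α_i − g_i = 0, so g_i* = α_i.
NE contributions = (4.7, 1.9, 3.2, 2.6); G = 12.4.
W^NE = (Σα)·G − ½Σα_i² = 12.4² − ½·42.7 = 132.41.
Planner sets g_i = Σα_j = 12.4 for every i, so G^SO = 4·12.4 = 49.6.
W^SO = (Σα)·G^SO − ½·4·(Σα)² = (4/2)·12.4² = 307.52.
Deadweight loss = W^SO − W^NE = 175.11.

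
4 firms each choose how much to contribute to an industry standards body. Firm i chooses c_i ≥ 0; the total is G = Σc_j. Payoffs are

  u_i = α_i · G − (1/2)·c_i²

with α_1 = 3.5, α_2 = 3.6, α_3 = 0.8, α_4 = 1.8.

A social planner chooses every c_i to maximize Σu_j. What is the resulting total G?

Planner FOC: ∂(Σu_j)/∂c_i = (Σα_j) − c_i = 0, so c_i^SO = Σα_j = 9.7 for every i; G^SO = 38.8.

38.8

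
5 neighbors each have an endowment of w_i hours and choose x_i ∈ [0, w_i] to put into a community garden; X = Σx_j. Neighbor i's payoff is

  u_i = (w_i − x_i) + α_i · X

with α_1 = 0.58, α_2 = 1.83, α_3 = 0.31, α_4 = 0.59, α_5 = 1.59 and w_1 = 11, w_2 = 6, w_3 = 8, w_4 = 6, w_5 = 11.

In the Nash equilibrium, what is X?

17

∂u_i/∂x_i = α_i − 1, so neighbor i contributes w_i if α_i > 1, else 0.
α_i > 1 for i ∈ {2, 5}; NE contributions (0, 6, 0, 0, 11), X = 17.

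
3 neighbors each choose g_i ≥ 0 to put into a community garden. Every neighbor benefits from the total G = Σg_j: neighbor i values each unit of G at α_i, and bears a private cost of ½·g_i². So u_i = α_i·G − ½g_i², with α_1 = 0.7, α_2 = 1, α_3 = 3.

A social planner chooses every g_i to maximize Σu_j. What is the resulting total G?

14.1

Planner FOC: ∂(Σu_j)/∂g_i = (Σα_j) − g_i = 0, so g_i^SO = Σα_j = 4.7 for every i; G^SO = 14.1.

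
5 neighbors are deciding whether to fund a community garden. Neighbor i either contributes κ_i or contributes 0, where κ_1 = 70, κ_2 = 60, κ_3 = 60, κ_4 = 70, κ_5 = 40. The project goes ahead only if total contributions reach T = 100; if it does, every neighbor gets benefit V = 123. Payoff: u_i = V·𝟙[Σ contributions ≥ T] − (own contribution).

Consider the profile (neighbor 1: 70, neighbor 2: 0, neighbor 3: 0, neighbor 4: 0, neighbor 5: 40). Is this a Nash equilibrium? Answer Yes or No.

Yes

Total = 110 ≥ 100: provided.
Neighbor 1 (pledges 70, payoff 53): dropping to 0 → total 40, payoff 0. No gain.
Neighbor 2 (pledges 0, payoff 123): pledging 60 → total 170, payoff 63. No gain.
Neighbor 3 (pledges 0, payoff 123): pledging 60 → total 170, payoff 63. No gain.
Neighbor 4 (pledges 0, payoff 123): pledging 70 → total 180, payoff 53. No gain.
Neighbor 5 (pledges 40, payoff 83): dropping to 0 → total 70, payoff 0. No gain.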